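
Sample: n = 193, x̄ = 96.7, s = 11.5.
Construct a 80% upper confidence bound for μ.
μ ≤ 97.40

Upper bound (one-sided):
t* = 0.843 (one-sided for 80%)
Upper bound = x̄ + t* · s/√n = 96.7 + 0.843 · 11.5/√193 = 97.40

We are 80% confident that μ ≤ 97.40.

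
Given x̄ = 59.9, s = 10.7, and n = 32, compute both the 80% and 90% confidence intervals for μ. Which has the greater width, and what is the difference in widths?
90% CI is wider by 1.47

df = 31
80% CI: t* = 1.309, (57.42, 62.38), width = 2 · t* · s/√n = 4.95
90% CI: t* = 1.696, (56.69, 63.11), width = 2 · t* · s/√n = 6.42

The 90% CI is wider by 6.42 - 4.95 = 1.47.
Higher confidence requires a wider interval.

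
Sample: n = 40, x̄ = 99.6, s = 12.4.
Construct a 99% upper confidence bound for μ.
μ ≤ 104.36

Upper bound (one-sided):
t* = 2.426 (one-sided for 99%)
Upper bound = x̄ + t* · s/√n = 99.6 + 2.426 · 12.4/√40 = 104.36

We are 99% confident that μ ≤ 104.36.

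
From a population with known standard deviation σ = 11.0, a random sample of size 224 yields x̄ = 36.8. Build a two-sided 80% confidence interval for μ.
(35.86, 37.74)

z-interval (σ known):
z* = 1.282 for 80% confidence

Margin of error = z* · σ/√n = 1.282 · 11.0/√224 = 0.94

CI: (36.8 - 0.94, 36.8 + 0.94) = (35.86, 37.74)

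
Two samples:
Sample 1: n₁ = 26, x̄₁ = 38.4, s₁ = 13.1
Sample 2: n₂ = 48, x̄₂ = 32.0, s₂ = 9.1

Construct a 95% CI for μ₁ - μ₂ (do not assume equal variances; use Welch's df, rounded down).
(0.56, 12.24)

Difference: x̄₁ - x̄₂ = 6.40
SE = √(s₁²/n₁ + s₂²/n₂) = √(13.1²/26 + 9.1²/48) = 2.8854
df = 38.38 → 38 (Welch–Satterthwaite, rounded down)
t* = 2.024

CI: 6.40 ± 2.024 · 2.8854 = 6.40 ± 5.84 = (0.56, 12.24)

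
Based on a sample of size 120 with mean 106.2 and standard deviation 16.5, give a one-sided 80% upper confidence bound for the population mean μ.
μ ≤ 107.47

Upper bound (one-sided):
t* = 0.845 (one-sided for 80%)
Upper bound = x̄ + t* · s/√n = 106.2 + 0.845 · 16.5/√120 = 107.47

We are 80% confident that μ ≤ 107.47.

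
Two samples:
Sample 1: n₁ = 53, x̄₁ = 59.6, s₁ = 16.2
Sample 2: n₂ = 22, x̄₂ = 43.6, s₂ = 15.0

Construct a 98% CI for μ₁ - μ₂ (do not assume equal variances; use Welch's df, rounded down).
(6.58, 25.42)

Difference: x̄₁ - x̄₂ = 16.00
SE = √(s₁²/n₁ + s₂²/n₂) = √(16.2²/53 + 15.0²/22) = 3.8960
df = 42.26 → 42 (Welch–Satterthwaite, rounded down)
t* = 2.418

CI: 16.00 ± 2.418 · 3.8960 = 16.00 ± 9.42 = (6.58, 25.42)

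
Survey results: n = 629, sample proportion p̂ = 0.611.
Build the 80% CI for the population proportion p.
(0.586, 0.636)

Proportion CI:
SE = √(p̂(1-p̂)/n) = √(0.611 · 0.389 / 629) = 0.01944

z* = 1.282
Margin = z* · SE = 1.282 · 0.01944 = 0.0249

CI: 0.611 ± 0.0249 = (0.586, 0.636)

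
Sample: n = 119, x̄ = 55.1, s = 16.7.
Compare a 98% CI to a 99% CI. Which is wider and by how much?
99% CI is wider by 0.80

df = 118
98% CI: t* = 2.358, (51.49, 58.71), width = 2 · t* · s/√n = 7.22
99% CI: t* = 2.618, (51.09, 59.11), width = 2 · t* · s/√n = 8.02

The 99% CI is wider by 8.02 - 7.22 = 0.80.
Higher confidence requires a wider interval.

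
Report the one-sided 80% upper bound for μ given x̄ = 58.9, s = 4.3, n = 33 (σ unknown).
μ ≤ 59.54

Upper bound (one-sided):
t* = 0.853 (one-sided for 80%)
Upper bound = x̄ + t* · s/√n = 58.9 + 0.853 · 4.3/√33 = 59.54

We are 80% confident that μ ≤ 59.54.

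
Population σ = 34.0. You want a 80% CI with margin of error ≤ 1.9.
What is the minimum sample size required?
n ≥ 527

For margin E ≤ 1.9:
n ≥ (z* · σ / E)²
n ≥ (1.282 · 34.0 / 1.9)²
n ≥ 526.29

Minimum n = 527 (rounding up)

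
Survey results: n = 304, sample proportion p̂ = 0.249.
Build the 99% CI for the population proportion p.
(0.185, 0.313)

Proportion CI:
SE = √(p̂(1-p̂)/n) = √(0.249 · 0.751 / 304) = 0.02480

z* = 2.576
Margin = z* · SE = 2.576 · 0.02480 = 0.0639

CI: 0.249 ± 0.0639 = (0.185, 0.313)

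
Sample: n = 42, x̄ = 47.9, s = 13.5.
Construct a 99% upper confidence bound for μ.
μ ≤ 52.94

Upper bound (one-sided):
t* = 2.421 (one-sided for 99%)
Upper bound = x̄ + t* · s/√n = 47.9 + 2.421 · 13.5/√42 = 52.94

We are 99% confident that μ ≤ 52.94.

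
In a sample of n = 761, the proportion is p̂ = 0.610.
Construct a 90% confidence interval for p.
(0.581, 0.639)

Proportion CI:
SE = √(p̂(1-p̂)/n) = √(0.610 · 0.390 / 761) = 0.01768

z* = 1.645
Margin = z* · SE = 1.645 · 0.01768 = 0.0291

CI: 0.610 ± 0.0291 = (0.581, 0.639)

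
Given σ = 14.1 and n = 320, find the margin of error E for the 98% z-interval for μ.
Margin of error = 1.83

Margin of error = z* · σ/√n
= 2.326 · 14.1/√320
= 2.326 · 14.1/17.8885
= 1.83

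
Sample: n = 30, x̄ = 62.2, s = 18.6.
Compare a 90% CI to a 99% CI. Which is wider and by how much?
99% CI is wider by 7.18

df = 29
90% CI: t* = 1.699, (56.43, 67.97), width = 2 · t* · s/√n = 11.54
99% CI: t* = 2.756, (52.84, 71.56), width = 2 · t* · s/√n = 18.72

The 99% CI is wider by 18.72 - 11.54 = 7.18.
Higher confidence requires a wider interval.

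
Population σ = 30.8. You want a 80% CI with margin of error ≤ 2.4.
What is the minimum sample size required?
n ≥ 271

For margin E ≤ 2.4:
n ≥ (z* · σ / E)²
n ≥ (1.282 · 30.8 / 2.4)²
n ≥ 270.68

Minimum n = 271 (rounding up)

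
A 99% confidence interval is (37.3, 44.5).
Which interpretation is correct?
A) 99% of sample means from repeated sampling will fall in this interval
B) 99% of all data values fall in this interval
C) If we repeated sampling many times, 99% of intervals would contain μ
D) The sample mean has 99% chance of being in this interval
C

A) Wrong — coverage applies to intervals containing μ, not to future x̄ values.
B) Wrong — a CI is about the parameter μ, not individual data values.
C) Correct — this is the frequentist long-run coverage interpretation.
D) Wrong — x̄ is observed and sits in the interval by construction.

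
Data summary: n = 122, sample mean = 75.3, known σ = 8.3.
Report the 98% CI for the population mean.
(73.55, 77.05)

z-interval (σ known):
z* = 2.326 for 98% confidence

Margin of error = z* · σ/√n = 2.326 · 8.3/√122 = 1.75

CI: (75.3 - 1.75, 75.3 + 1.75) = (73.55, 77.05)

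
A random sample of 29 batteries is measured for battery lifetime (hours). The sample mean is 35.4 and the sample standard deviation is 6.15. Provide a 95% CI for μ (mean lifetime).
(33.06, 37.74)

t-interval (σ unknown):
df = n - 1 = 28
t* = 2.048 for 95% confidence

Margin of error = t* · s/√n = 2.048 · 6.15/√29 = 2.34

CI: (33.06, 37.74)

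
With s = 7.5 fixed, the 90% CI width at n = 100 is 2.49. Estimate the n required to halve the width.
n ≈ 400

CI width ∝ 1/√n
To reduce width by factor 2, need √n to grow by 2 → need 2² = 4 times as many samples.

Current: n = 100, width = 2.49
New: n = 400, width ≈ 1.24

Width reduced by factor of 2.49/1.24 = 2.01.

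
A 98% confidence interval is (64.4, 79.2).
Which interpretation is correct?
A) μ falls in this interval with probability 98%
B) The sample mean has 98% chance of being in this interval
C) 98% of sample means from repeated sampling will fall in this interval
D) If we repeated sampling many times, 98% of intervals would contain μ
D

A) Wrong — μ is fixed; the randomness lives in the interval, not in μ.
B) Wrong — x̄ is observed and sits in the interval by construction.
C) Wrong — coverage applies to intervals containing μ, not to future x̄ values.
D) Correct — this is the frequentist long-run coverage interpretation.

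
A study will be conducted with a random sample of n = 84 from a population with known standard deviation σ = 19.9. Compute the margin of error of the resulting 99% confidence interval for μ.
Margin of error = 5.59

Margin of error = z* · σ/√n
= 2.576 · 19.9/√84
= 2.576 · 19.9/9.1652
= 5.59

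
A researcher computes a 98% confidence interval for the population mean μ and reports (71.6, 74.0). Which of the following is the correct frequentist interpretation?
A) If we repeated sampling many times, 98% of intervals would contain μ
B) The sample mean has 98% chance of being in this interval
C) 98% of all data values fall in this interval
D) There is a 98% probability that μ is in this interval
A

A) Correct — this is the frequentist long-run coverage interpretation.
B) Wrong — x̄ is observed and sits in the interval by construction.
C) Wrong — a CI is about the parameter μ, not individual data values.
D) Wrong — μ is fixed; the randomness lives in the interval, not in μ.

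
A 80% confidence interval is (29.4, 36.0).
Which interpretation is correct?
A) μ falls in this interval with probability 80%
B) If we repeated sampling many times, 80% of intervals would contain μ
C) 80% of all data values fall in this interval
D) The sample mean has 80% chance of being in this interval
B

A) Wrong — μ is fixed; the randomness lives in the interval, not in μ.
B) Correct — this is the frequentist long-run coverage interpretation.
C) Wrong — a CI is about the parameter μ, not individual data values.
D) Wrong — x̄ is observed and sits in the interval by construction.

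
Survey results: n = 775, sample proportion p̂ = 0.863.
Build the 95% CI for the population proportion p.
(0.839, 0.887)

Proportion CI:
SE = √(p̂(1-p̂)/n) = √(0.863 · 0.137 / 775) = 0.01235

z* = 1.960
Margin = z* · SE = 1.960 · 0.01235 = 0.0242

CI: 0.863 ± 0.0242 = (0.839, 0.887)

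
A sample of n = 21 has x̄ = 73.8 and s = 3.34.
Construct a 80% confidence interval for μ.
(72.83, 74.77)

t-interval (σ unknown):
df = n - 1 = 20
t* = 1.325 for 80% confidence

Margin of error = t* · s/√n = 1.325 · 3.34/√21 = 0.97

CI: (72.83, 74.77)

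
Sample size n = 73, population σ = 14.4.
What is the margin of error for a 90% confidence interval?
Margin of error = 2.77

Margin of error = z* · σ/√n
= 1.645 · 14.4/√73
= 1.645 · 14.4/8.5440
= 2.77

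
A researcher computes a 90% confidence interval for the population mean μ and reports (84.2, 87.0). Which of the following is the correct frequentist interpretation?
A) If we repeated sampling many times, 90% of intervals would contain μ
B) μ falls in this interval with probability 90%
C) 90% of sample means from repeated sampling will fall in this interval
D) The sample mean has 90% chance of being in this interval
A

A) Correct — this is the frequentist long-run coverage interpretation.
B) Wrong — μ is fixed; the randomness lives in the interval, not in μ.
C) Wrong — coverage applies to intervals containing μ, not to future x̄ values.
D) Wrong — x̄ is observed and sits in the interval by construction.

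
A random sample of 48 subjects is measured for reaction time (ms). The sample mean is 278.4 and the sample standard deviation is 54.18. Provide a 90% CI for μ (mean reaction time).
(265.28, 291.52)

t-interval (σ unknown):
df = n - 1 = 47
t* = 1.678 for 90% confidence

Margin of error = t* · s/√n = 1.678 · 54.18/√48 = 13.12

CI: (265.28, 291.52)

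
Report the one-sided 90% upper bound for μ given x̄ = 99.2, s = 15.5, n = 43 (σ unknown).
μ ≤ 102.28

Upper bound (one-sided):
t* = 1.302 (one-sided for 90%)
Upper bound = x̄ + t* · s/√n = 99.2 + 1.302 · 15.5/√43 = 102.28

We are 90% confident that μ ≤ 102.28.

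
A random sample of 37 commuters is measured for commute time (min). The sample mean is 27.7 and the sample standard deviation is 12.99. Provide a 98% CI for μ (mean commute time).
(22.50, 32.90)

t-interval (σ unknown):
df = n - 1 = 36
t* = 2.434 for 98% confidence

Margin of error = t* · s/√n = 2.434 · 12.99/√37 = 5.20

CI: (22.50, 32.90)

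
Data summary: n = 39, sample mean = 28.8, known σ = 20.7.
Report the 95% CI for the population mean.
(22.30, 35.30)

z-interval (σ known):
z* = 1.960 for 95% confidence

Margin of error = z* · σ/√n = 1.960 · 20.7/√39 = 6.50

CI: (28.8 - 6.50, 28.8 + 6.50) = (22.30, 35.30)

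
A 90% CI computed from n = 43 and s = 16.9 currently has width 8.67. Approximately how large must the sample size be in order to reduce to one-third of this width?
n ≈ 387

CI width ∝ 1/√n
To reduce width by factor 3, need √n to grow by 3 → need 3² = 9 times as many samples.

Current: n = 43, width = 8.67
New: n = 387, width ≈ 2.83

Width reduced by factor of 8.67/2.83 = 3.06.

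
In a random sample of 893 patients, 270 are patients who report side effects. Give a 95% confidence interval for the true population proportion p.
(0.272, 0.332)

Proportion CI:
p̂ = 270/893 = 0.30235
SE = √(p̂(1-p̂)/n) = √(0.30235 · 0.69765 / 893) = 0.01537

z* = 1.960
Margin = z* · SE = 1.960 · 0.01537 = 0.0301

CI: 0.30235 ± 0.0301 = (0.272, 0.332)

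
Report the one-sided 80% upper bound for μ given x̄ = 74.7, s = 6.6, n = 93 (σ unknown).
μ ≤ 75.28

Upper bound (one-sided):
t* = 0.846 (one-sided for 80%)
Upper bound = x̄ + t* · s/√n = 74.7 + 0.846 · 6.6/√93 = 75.28

We are 80% confident that μ ≤ 75.28.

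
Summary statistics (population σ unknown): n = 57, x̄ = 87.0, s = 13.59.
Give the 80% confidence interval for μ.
(84.67, 89.33)

t-interval (σ unknown):
df = n - 1 = 56
t* = 1.297 for 80% confidence

Margin of error = t* · s/√n = 1.297 · 13.59/√57 = 2.33

CI: (84.67, 89.33)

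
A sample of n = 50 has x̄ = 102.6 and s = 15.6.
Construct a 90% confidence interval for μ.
(98.90, 106.30)

t-interval (σ unknown):
df = n - 1 = 49
t* = 1.677 for 90% confidence

Margin of error = t* · s/√n = 1.677 · 15.6/√50 = 3.70

CI: (98.90, 106.30)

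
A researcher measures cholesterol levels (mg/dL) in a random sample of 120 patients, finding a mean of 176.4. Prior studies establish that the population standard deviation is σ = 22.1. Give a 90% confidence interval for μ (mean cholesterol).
(173.08, 179.72)

z-interval (σ known):
z* = 1.645 for 90% confidence

Margin of error = z* · σ/√n = 1.645 · 22.1/√120 = 3.32

CI: (176.4 - 3.32, 176.4 + 3.32) = (173.08, 179.72)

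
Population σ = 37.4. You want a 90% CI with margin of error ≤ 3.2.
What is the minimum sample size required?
n ≥ 370

For margin E ≤ 3.2:
n ≥ (z* · σ / E)²
n ≥ (1.645 · 37.4 / 3.2)²
n ≥ 369.64

Minimum n = 370 (rounding up)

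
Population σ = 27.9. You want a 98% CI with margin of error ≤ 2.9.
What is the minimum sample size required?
n ≥ 501

For margin E ≤ 2.9:
n ≥ (z* · σ / E)²
n ≥ (2.326 · 27.9 / 2.9)²
n ≥ 500.76

Minimum n = 501 (rounding up)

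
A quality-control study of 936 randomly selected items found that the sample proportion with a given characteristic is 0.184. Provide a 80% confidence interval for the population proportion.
(0.168, 0.200)

Proportion CI:
SE = √(p̂(1-p̂)/n) = √(0.184 · 0.816 / 936) = 0.01267

z* = 1.282
Margin = z* · SE = 1.282 · 0.01267 = 0.0162

CI: 0.184 ± 0.0162 = (0.168, 0.200)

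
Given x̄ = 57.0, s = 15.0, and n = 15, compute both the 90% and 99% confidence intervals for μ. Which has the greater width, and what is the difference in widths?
99% CI is wider by 9.42

df = 14
90% CI: t* = 1.761, (50.18, 63.82), width = 2 · t* · s/√n = 13.64
99% CI: t* = 2.977, (45.47, 68.53), width = 2 · t* · s/√n = 23.06

The 99% CI is wider by 23.06 - 13.64 = 9.42.
Higher confidence requires a wider interval.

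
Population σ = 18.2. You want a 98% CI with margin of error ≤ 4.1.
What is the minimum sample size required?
n ≥ 107

For margin E ≤ 4.1:
n ≥ (z* · σ / E)²
n ≥ (2.326 · 18.2 / 4.1)²
n ≥ 106.61

Minimum n = 107 (rounding up)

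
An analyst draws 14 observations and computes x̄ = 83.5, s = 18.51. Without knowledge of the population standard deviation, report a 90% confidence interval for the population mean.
(74.74, 92.26)

t-interval (σ unknown):
df = n - 1 = 13
t* = 1.771 for 90% confidence

Margin of error = t* · s/√n = 1.771 · 18.51/√14 = 8.76

CI: (74.74, 92.26)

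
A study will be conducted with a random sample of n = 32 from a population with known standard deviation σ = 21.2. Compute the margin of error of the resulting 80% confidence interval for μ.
Margin of error = 4.80

Margin of error = z* · σ/√n
= 1.282 · 21.2/√32
= 1.282 · 21.2/5.6569
= 4.80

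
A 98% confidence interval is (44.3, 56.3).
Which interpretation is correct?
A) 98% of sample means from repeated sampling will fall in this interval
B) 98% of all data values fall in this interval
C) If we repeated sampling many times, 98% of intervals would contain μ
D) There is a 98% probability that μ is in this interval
C

A) Wrong — coverage applies to intervals containing μ, not to future x̄ values.
B) Wrong — a CI is about the parameter μ, not individual data values.
C) Correct — this is the frequentist long-run coverage interpretation.
D) Wrong — μ is fixed; the randomness lives in the interval, not in μ.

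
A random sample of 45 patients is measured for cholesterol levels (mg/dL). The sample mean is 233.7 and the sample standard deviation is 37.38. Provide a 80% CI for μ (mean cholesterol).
(226.45, 240.95)

t-interval (σ unknown):
df = n - 1 = 44
t* = 1.301 for 80% confidence

Margin of error = t* · s/√n = 1.301 · 37.38/√45 = 7.25

CI: (226.45, 240.95)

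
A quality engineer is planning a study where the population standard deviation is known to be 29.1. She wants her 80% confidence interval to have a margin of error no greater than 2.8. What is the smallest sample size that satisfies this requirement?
n ≥ 178

For margin E ≤ 2.8:
n ≥ (z* · σ / E)²
n ≥ (1.282 · 29.1 / 2.8)²
n ≥ 177.52

Minimum n = 178 (rounding up)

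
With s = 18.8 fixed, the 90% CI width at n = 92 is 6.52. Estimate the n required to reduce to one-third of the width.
n ≈ 828

CI width ∝ 1/√n
To reduce width by factor 3, need √n to grow by 3 → need 3² = 9 times as many samples.

Current: n = 92, width = 6.52
New: n = 828, width ≈ 2.15

Width reduced by factor of 6.52/2.15 = 3.03.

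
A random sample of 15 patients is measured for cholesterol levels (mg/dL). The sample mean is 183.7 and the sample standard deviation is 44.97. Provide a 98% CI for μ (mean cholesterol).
(153.23, 214.17)

t-interval (σ unknown):
df = n - 1 = 14
t* = 2.624 for 98% confidence

Margin of error = t* · s/√n = 2.624 · 44.97/√15 = 30.47

CI: (153.23, 214.17)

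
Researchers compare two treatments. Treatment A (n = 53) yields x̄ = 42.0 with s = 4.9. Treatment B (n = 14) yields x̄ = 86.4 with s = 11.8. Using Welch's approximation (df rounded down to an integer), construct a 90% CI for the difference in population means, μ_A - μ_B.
(-50.08, -38.72)

Difference: x̄₁ - x̄₂ = -44.40
SE = √(s₁²/n₁ + s₂²/n₂) = √(4.9²/53 + 11.8²/14) = 3.2247
df = 14.20 → 14 (Welch–Satterthwaite, rounded down)
t* = 1.761

CI: -44.40 ± 1.761 · 3.2247 = -44.40 ± 5.68 = (-50.08, -38.72)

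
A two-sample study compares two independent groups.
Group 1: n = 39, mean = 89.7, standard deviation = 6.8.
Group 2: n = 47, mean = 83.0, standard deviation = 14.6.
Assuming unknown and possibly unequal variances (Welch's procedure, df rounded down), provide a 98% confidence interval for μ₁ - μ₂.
(1.00, 12.40)

Difference: x̄₁ - x̄₂ = 6.70
SE = √(s₁²/n₁ + s₂²/n₂) = √(6.8²/39 + 14.6²/47) = 2.3919
df = 67.60 → 67 (Welch–Satterthwaite, rounded down)
t* = 2.383

CI: 6.70 ± 2.383 · 2.3919 = 6.70 ± 5.70 = (1.00, 12.40)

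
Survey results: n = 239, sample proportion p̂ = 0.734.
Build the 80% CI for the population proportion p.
(0.697, 0.771)

Proportion CI:
SE = √(p̂(1-p̂)/n) = √(0.734 · 0.266 / 239) = 0.02858

z* = 1.282
Margin = z* · SE = 1.282 · 0.02858 = 0.0366

CI: 0.734 ± 0.0366 = (0.697, 0.771)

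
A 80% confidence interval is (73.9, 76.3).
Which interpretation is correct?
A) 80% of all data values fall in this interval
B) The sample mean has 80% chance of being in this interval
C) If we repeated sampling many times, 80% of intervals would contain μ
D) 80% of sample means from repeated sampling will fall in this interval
C

A) Wrong — a CI is about the parameter μ, not individual data values.
B) Wrong — x̄ is observed and sits in the interval by construction.
C) Correct — this is the frequentist long-run coverage interpretation.
D) Wrong — coverage applies to intervals containing μ, not to future x̄ values.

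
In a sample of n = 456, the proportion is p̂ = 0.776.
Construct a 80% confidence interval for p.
(0.751, 0.801)

Proportion CI:
SE = √(p̂(1-p̂)/n) = √(0.776 · 0.224 / 456) = 0.01952

z* = 1.282
Margin = z* · SE = 1.282 · 0.01952 = 0.0250

CI: 0.776 ± 0.0250 = (0.751, 0.801)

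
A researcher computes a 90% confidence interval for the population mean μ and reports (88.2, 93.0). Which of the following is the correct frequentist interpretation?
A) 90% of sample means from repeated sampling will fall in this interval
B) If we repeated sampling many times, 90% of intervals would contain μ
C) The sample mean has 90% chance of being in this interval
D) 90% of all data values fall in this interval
B

A) Wrong — coverage applies to intervals containing μ, not to future x̄ values.
B) Correct — this is the frequentist long-run coverage interpretation.
C) Wrong — x̄ is observed and sits in the interval by construction.
D) Wrong — a CI is about the parameter μ, not individual data values.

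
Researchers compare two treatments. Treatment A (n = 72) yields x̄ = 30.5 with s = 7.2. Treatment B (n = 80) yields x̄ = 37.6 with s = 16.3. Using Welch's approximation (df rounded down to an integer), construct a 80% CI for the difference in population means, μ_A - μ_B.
(-9.69, -4.51)

Difference: x̄₁ - x̄₂ = -7.10
SE = √(s₁²/n₁ + s₂²/n₂) = √(7.2²/72 + 16.3²/80) = 2.0103
df = 111.15 → 111 (Welch–Satterthwaite, rounded down)
t* = 1.289

CI: -7.10 ± 1.289 · 2.0103 = -7.10 ± 2.59 = (-9.69, -4.51)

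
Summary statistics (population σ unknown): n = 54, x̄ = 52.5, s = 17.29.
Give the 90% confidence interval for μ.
(48.56, 56.44)

t-interval (σ unknown):
df = n - 1 = 53
t* = 1.674 for 90% confidence

Margin of error = t* · s/√n = 1.674 · 17.29/√54 = 3.94

CI: (48.56, 56.44)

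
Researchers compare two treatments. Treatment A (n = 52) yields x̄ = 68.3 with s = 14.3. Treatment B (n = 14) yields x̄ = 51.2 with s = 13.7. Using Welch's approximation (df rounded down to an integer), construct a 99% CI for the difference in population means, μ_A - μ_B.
(5.31, 28.89)

Difference: x̄₁ - x̄₂ = 17.10
SE = √(s₁²/n₁ + s₂²/n₂) = √(14.3²/52 + 13.7²/14) = 4.1640
df = 21.28 → 21 (Welch–Satterthwaite, rounded down)
t* = 2.831

CI: 17.10 ± 2.831 · 4.1640 = 17.10 ± 11.79 = (5.31, 28.89)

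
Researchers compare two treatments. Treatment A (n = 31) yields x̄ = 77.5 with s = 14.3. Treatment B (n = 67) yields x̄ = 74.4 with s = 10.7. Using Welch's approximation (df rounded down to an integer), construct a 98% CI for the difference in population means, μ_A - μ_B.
(-3.85, 10.05)

Difference: x̄₁ - x̄₂ = 3.10
SE = √(s₁²/n₁ + s₂²/n₂) = √(14.3²/31 + 10.7²/67) = 2.8819
df = 46.15 → 46 (Welch–Satterthwaite, rounded down)
t* = 2.410

CI: 3.10 ± 2.410 · 2.8819 = 3.10 ± 6.95 = (-3.85, 10.05)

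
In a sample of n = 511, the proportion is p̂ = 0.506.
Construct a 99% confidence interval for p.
(0.449, 0.563)

Proportion CI:
SE = √(p̂(1-p̂)/n) = √(0.506 · 0.494 / 511) = 0.02212

z* = 2.576
Margin = z* · SE = 2.576 · 0.02212 = 0.0570

CI: 0.506 ± 0.0570 = (0.449, 0.563)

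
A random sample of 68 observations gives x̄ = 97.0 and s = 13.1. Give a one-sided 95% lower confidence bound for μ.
μ ≥ 94.35

Lower bound (one-sided):
t* = 1.668 (one-sided for 95%)
Lower bound = x̄ - t* · s/√n = 97.0 - 1.668 · 13.1/√68 = 94.35

We are 95% confident that μ ≥ 94.35.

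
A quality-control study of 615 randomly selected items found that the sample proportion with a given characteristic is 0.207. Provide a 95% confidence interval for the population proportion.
(0.175, 0.239)

Proportion CI:
SE = √(p̂(1-p̂)/n) = √(0.207 · 0.793 / 615) = 0.01634

z* = 1.960
Margin = z* · SE = 1.960 · 0.01634 = 0.0320

CI: 0.207 ± 0.0320 = (0.175, 0.239)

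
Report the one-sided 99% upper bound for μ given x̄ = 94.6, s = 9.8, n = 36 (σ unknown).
μ ≤ 98.58

Upper bound (one-sided):
t* = 2.438 (one-sided for 99%)
Upper bound = x̄ + t* · s/√n = 94.6 + 2.438 · 9.8/√36 = 98.58

We are 99% confident that μ ≤ 98.58.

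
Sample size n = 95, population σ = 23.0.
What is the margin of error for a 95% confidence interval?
Margin of error = 4.63

Margin of error = z* · σ/√n
= 1.960 · 23.0/√95
= 1.960 · 23.0/9.7468
= 4.63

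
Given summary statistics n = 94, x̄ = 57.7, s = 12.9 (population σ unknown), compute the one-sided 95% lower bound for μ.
μ ≥ 55.49

Lower bound (one-sided):
t* = 1.661 (one-sided for 95%)
Lower bound = x̄ - t* · s/√n = 57.7 - 1.661 · 12.9/√94 = 55.49

We are 95% confident that μ ≥ 55.49.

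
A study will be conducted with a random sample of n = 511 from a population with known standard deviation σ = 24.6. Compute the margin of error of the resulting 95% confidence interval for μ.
Margin of error = 2.13

Margin of error = z* · σ/√n
= 1.960 · 24.6/√511
= 1.960 · 24.6/22.6053
= 2.13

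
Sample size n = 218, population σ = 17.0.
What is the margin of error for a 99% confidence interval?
Margin of error = 2.97

Margin of error = z* · σ/√n
= 2.576 · 17.0/√218
= 2.576 · 17.0/14.7648
= 2.97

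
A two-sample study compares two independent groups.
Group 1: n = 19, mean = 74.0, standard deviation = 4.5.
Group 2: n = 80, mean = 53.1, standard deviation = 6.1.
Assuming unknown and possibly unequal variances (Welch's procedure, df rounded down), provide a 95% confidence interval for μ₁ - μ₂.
(18.39, 23.41)

Difference: x̄₁ - x̄₂ = 20.90
SE = √(s₁²/n₁ + s₂²/n₂) = √(4.5²/19 + 6.1²/80) = 1.2373
df = 35.59 → 35 (Welch–Satterthwaite, rounded down)
t* = 2.030

CI: 20.90 ± 2.030 · 1.2373 = 20.90 ± 2.51 = (18.39, 23.41)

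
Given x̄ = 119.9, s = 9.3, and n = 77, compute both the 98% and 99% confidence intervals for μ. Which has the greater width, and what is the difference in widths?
99% CI is wider by 0.56

df = 76
98% CI: t* = 2.376, (117.38, 122.42), width = 2 · t* · s/√n = 5.04
99% CI: t* = 2.642, (117.10, 122.70), width = 2 · t* · s/√n = 5.60

The 99% CI is wider by 5.60 - 5.04 = 0.56.
Higher confidence requires a wider interval.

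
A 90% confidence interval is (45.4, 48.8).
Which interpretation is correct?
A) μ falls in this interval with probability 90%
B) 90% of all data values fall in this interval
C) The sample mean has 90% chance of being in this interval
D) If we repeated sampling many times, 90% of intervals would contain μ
D

A) Wrong — μ is fixed; the randomness lives in the interval, not in μ.
B) Wrong — a CI is about the parameter μ, not individual data values.
C) Wrong — x̄ is observed and sits in the interval by construction.
D) Correct — this is the frequentist long-run coverage interpretation.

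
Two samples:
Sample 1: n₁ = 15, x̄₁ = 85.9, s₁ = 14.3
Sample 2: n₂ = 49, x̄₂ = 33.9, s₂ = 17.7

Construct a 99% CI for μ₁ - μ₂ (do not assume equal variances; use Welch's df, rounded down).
(39.64, 64.36)

Difference: x̄₁ - x̄₂ = 52.00
SE = √(s₁²/n₁ + s₂²/n₂) = √(14.3²/15 + 17.7²/49) = 4.4751
df = 28.39 → 28 (Welch–Satterthwaite, rounded down)
t* = 2.763

CI: 52.00 ± 2.763 · 4.4751 = 52.00 ± 12.36 = (39.64, 64.36)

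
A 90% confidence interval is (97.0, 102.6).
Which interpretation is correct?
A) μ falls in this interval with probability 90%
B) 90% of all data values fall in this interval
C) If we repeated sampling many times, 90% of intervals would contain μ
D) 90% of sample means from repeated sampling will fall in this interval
C

A) Wrong — μ is fixed; the randomness lives in the interval, not in μ.
B) Wrong — a CI is about the parameter μ, not individual data values.
C) Correct — this is the frequentist long-run coverage interpretation.
D) Wrong — coverage applies to intervals containing μ, not to future x̄ values.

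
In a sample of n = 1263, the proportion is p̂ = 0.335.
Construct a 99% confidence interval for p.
(0.301, 0.369)

Proportion CI:
SE = √(p̂(1-p̂)/n) = √(0.335 · 0.665 / 1263) = 0.01328

z* = 2.576
Margin = z* · SE = 2.576 · 0.01328 = 0.0342

CI: 0.335 ± 0.0342 = (0.301, 0.369)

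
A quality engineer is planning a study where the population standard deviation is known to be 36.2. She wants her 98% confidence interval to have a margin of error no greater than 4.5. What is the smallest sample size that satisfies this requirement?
n ≥ 351

For margin E ≤ 4.5:
n ≥ (z* · σ / E)²
n ≥ (2.326 · 36.2 / 4.5)²
n ≥ 350.12

Minimum n = 351 (rounding up)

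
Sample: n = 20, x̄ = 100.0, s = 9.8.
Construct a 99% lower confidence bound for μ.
μ ≥ 94.44

Lower bound (one-sided):
t* = 2.539 (one-sided for 99%)
Lower bound = x̄ - t* · s/√n = 100.0 - 2.539 · 9.8/√20 = 94.44

We are 99% confident that μ ≥ 94.44.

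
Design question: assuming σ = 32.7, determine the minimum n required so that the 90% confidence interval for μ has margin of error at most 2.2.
n ≥ 598

For margin E ≤ 2.2:
n ≥ (z* · σ / E)²
n ≥ (1.645 · 32.7 / 2.2)²
n ≥ 597.84

Minimum n = 598 (rounding up)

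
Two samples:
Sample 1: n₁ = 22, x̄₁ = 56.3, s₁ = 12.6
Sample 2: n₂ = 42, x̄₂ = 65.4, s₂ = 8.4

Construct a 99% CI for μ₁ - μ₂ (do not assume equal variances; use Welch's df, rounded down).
(-17.28, -0.92)

Difference: x̄₁ - x̄₂ = -9.10
SE = √(s₁²/n₁ + s₂²/n₂) = √(12.6²/22 + 8.4²/42) = 2.9827
df = 31.05 → 31 (Welch–Satterthwaite, rounded down)
t* = 2.744

CI: -9.10 ± 2.744 · 2.9827 = -9.10 ± 8.18 = (-17.28, -0.92)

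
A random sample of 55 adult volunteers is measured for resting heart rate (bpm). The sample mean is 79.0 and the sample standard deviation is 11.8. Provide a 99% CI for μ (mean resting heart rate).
(74.75, 83.25)

t-interval (σ unknown):
df = n - 1 = 54
t* = 2.670 for 99% confidence

Margin of error = t* · s/√n = 2.670 · 11.8/√55 = 4.25

CI: (74.75, 83.25)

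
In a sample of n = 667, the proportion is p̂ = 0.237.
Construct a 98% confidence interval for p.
(0.199, 0.275)

Proportion CI:
SE = √(p̂(1-p̂)/n) = √(0.237 · 0.763 / 667) = 0.01647

z* = 2.326
Margin = z* · SE = 2.326 · 0.01647 = 0.0383

CI: 0.237 ± 0.0383 = (0.199, 0.275)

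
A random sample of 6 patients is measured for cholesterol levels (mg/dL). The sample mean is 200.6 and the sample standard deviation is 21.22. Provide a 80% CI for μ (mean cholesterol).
(187.81, 213.39)

t-interval (σ unknown):
df = n - 1 = 5
t* = 1.476 for 80% confidence

Margin of error = t* · s/√n = 1.476 · 21.22/√6 = 12.79

CI: (187.81, 213.39)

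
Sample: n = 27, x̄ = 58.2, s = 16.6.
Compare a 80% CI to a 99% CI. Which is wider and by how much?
99% CI is wider by 9.36

df = 26
80% CI: t* = 1.315, (54.00, 62.40), width = 2 · t* · s/√n = 8.40
99% CI: t* = 2.779, (49.32, 67.08), width = 2 · t* · s/√n = 17.76

The 99% CI is wider by 17.76 - 8.40 = 9.36.
Higher confidence requires a wider interval.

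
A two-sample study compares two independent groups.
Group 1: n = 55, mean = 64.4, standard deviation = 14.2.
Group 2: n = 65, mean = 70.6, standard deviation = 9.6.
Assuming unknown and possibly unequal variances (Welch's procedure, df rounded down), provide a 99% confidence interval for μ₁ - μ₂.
(-12.13, -0.27)

Difference: x̄₁ - x̄₂ = -6.20
SE = √(s₁²/n₁ + s₂²/n₂) = √(14.2²/55 + 9.6²/65) = 2.2548
df = 92.21 → 92 (Welch–Satterthwaite, rounded down)
t* = 2.630

CI: -6.20 ± 2.630 · 2.2548 = -6.20 ± 5.93 = (-12.13, -0.27)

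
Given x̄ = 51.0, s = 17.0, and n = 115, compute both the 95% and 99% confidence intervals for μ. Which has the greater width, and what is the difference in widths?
99% CI is wider by 2.03

df = 114
95% CI: t* = 1.981, (47.86, 54.14), width = 2 · t* · s/√n = 6.28
99% CI: t* = 2.620, (46.85, 55.15), width = 2 · t* · s/√n = 8.31

The 99% CI is wider by 8.31 - 6.28 = 2.03.
Higher confidence requires a wider interval.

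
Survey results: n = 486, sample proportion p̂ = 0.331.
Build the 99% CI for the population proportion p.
(0.276, 0.386)

Proportion CI:
SE = √(p̂(1-p̂)/n) = √(0.331 · 0.669 / 486) = 0.02135

z* = 2.576
Margin = z* · SE = 2.576 · 0.02135 = 0.0550

CI: 0.331 ± 0.0550 = (0.276, 0.386)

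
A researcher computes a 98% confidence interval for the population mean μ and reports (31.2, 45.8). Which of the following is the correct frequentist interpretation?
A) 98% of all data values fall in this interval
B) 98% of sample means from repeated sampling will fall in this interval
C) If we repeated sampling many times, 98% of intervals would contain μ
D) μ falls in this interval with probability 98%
C

A) Wrong — a CI is about the parameter μ, not individual data values.
B) Wrong — coverage applies to intervals containing μ, not to future x̄ values.
C) Correct — this is the frequentist long-run coverage interpretation.
D) Wrong — μ is fixed; the randomness lives in the interval, not in μ.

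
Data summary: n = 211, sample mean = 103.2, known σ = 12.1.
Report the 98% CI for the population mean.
(101.26, 105.14)

z-interval (σ known):
z* = 2.326 for 98% confidence

Margin of error = z* · σ/√n = 2.326 · 12.1/√211 = 1.94

CI: (103.2 - 1.94, 103.2 + 1.94) = (101.26, 105.14)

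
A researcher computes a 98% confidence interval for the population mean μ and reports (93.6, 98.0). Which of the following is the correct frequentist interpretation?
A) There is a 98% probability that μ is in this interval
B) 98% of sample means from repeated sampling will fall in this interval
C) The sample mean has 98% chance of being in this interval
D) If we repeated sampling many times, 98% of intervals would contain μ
D

A) Wrong — μ is fixed; the randomness lives in the interval, not in μ.
B) Wrong — coverage applies to intervals containing μ, not to future x̄ values.
C) Wrong — x̄ is observed and sits in the interval by construction.
D) Correct — this is the frequentist long-run coverage interpretation.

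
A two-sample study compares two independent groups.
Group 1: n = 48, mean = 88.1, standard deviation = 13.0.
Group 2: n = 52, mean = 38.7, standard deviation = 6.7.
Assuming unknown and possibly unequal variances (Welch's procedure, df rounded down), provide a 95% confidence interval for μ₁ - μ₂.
(45.22, 53.58)

Difference: x̄₁ - x̄₂ = 49.40
SE = √(s₁²/n₁ + s₂²/n₂) = √(13.0²/48 + 6.7²/52) = 2.0938
df = 69.05 → 69 (Welch–Satterthwaite, rounded down)
t* = 1.995

CI: 49.40 ± 1.995 · 2.0938 = 49.40 ± 4.18 = (45.22, 53.58)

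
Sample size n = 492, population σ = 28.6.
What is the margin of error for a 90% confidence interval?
Margin of error = 2.12

Margin of error = z* · σ/√n
= 1.645 · 28.6/√492
= 1.645 · 28.6/22.1811
= 2.12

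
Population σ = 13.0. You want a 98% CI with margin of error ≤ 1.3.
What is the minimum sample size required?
n ≥ 542

For margin E ≤ 1.3:
n ≥ (z* · σ / E)²
n ≥ (2.326 · 13.0 / 1.3)²
n ≥ 541.03

Minimum n = 542 (rounding up)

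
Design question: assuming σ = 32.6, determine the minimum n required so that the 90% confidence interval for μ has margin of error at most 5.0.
n ≥ 116

For margin E ≤ 5.0:
n ≥ (z* · σ / E)²
n ≥ (1.645 · 32.6 / 5.0)²
n ≥ 115.03

Minimum n = 116 (rounding up)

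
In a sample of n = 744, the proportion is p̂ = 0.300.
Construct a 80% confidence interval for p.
(0.278, 0.322)

Proportion CI:
SE = √(p̂(1-p̂)/n) = √(0.300 · 0.700 / 744) = 0.01680

z* = 1.282
Margin = z* · SE = 1.282 · 0.01680 = 0.0215

CI: 0.300 ± 0.0215 = (0.278, 0.322)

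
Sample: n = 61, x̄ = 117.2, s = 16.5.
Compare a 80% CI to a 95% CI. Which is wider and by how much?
95% CI is wider by 2.97

df = 60
80% CI: t* = 1.296, (114.46, 119.94), width = 2 · t* · s/√n = 5.48
95% CI: t* = 2.000, (112.97, 121.43), width = 2 · t* · s/√n = 8.45

The 95% CI is wider by 8.45 - 5.48 = 2.97.
Higher confidence requires a wider interval.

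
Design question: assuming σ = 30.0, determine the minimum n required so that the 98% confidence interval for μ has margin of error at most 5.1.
n ≥ 188

For margin E ≤ 5.1:
n ≥ (z* · σ / E)²
n ≥ (2.326 · 30.0 / 5.1)²
n ≥ 187.21

Minimum n = 188 (rounding up)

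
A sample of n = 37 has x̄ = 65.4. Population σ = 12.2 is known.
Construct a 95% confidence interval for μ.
(61.47, 69.33)

z-interval (σ known):
z* = 1.960 for 95% confidence

Margin of error = z* · σ/√n = 1.960 · 12.2/√37 = 3.93

CI: (65.4 - 3.93, 65.4 + 3.93) = (61.47, 69.33)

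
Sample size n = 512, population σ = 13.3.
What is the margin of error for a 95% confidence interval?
Margin of error = 1.15

Margin of error = z* · σ/√n
= 1.960 · 13.3/√512
= 1.960 · 13.3/22.6274
= 1.15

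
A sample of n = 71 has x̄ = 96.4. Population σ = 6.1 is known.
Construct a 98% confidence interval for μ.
(94.72, 98.08)

z-interval (σ known):
z* = 2.326 for 98% confidence

Margin of error = z* · σ/√n = 2.326 · 6.1/√71 = 1.68

CI: (96.4 - 1.68, 96.4 + 1.68) = (94.72, 98.08)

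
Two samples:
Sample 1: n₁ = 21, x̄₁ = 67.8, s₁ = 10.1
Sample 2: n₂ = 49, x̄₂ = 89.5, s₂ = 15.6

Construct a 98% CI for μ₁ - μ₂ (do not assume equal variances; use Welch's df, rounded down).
(-29.21, -14.19)

Difference: x̄₁ - x̄₂ = -21.70
SE = √(s₁²/n₁ + s₂²/n₂) = √(10.1²/21 + 15.6²/49) = 3.1343
df = 56.98 → 56 (Welch–Satterthwaite, rounded down)
t* = 2.395

CI: -21.70 ± 2.395 · 3.1343 = -21.70 ± 7.51 = (-29.21, -14.19)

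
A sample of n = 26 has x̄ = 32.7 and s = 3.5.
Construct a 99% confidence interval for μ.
(30.79, 34.61)

t-interval (σ unknown):
df = n - 1 = 25
t* = 2.787 for 99% confidence

Margin of error = t* · s/√n = 2.787 · 3.5/√26 = 1.91

CI: (30.79, 34.61)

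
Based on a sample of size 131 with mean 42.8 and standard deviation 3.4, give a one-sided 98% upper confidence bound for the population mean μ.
μ ≤ 43.42

Upper bound (one-sided):
t* = 2.075 (one-sided for 98%)
Upper bound = x̄ + t* · s/√n = 42.8 + 2.075 · 3.4/√131 = 43.42

We are 98% confident that μ ≤ 43.42.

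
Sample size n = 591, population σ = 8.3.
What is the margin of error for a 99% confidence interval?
Margin of error = 0.88

Margin of error = z* · σ/√n
= 2.576 · 8.3/√591
= 2.576 · 8.3/24.3105
= 0.88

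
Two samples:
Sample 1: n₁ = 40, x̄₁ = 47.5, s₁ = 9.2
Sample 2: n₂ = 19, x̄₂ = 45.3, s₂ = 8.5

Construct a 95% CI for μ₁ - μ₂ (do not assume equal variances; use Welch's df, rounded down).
(-2.72, 7.12)

Difference: x̄₁ - x̄₂ = 2.20
SE = √(s₁²/n₁ + s₂²/n₂) = √(9.2²/40 + 8.5²/19) = 2.4328
df = 38.15 → 38 (Welch–Satterthwaite, rounded down)
t* = 2.024

CI: 2.20 ± 2.024 · 2.4328 = 2.20 ± 4.92 = (-2.72, 7.12)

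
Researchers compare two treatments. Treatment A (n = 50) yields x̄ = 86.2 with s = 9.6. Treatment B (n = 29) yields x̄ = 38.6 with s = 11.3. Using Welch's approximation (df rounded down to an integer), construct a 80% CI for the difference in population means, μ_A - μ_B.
(44.36, 50.84)

Difference: x̄₁ - x̄₂ = 47.60
SE = √(s₁²/n₁ + s₂²/n₂) = √(9.6²/50 + 11.3²/29) = 2.4993
df = 51.22 → 51 (Welch–Satterthwaite, rounded down)
t* = 1.298

CI: 47.60 ± 1.298 · 2.4993 = 47.60 ± 3.24 = (44.36, 50.84)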